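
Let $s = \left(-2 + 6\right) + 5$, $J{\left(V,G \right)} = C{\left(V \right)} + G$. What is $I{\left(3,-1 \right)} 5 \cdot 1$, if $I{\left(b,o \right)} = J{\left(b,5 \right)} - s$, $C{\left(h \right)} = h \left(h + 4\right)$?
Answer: $85$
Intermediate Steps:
$C{\left(h \right)} = h \left(4 + h\right)$
$J{\left(V,G \right)} = G + V \left(4 + V\right)$ ($J{\left(V,G \right)} = V \left(4 + V\right) + G = G + V \left(4 + V\right)$)
$s = 9$ ($s = 4 + 5 = 9$)
$I{\left(b,o \right)} = -4 + b \left(4 + b\right)$ ($I{\left(b,o \right)} = \left(5 + b \left(4 + b\right)\right) - 9 = -4 + b \left(4 + b\right)$)
$I{\left(3,-1 \right)} 5 \cdot 1 = \left(-4 + 3 \left(4 + 3\right)\right) 5 \cdot 1 = \left(-4 + 3 \cdot 7\right) 5 \cdot 1 = \left(-4 + 21\right) 5 \cdot 1 = 17 \cdot 5 \cdot 1 = 85 \cdot 1 = 85$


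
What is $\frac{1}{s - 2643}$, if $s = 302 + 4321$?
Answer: $\frac{1}{1980} \approx 0.00050505$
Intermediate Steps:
$s = 4623$
$\frac{1}{s - 2643} = \frac{1}{4623 - 2643} = \frac{1}{1980}$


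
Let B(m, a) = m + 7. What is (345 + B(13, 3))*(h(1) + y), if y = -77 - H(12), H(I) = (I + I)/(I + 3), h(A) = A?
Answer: -28324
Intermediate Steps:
B(m, a) = 7 + m
H(I) = 2*I/(3 + I) (H(I) = (2*I)/(3 + I) = 2*I/(3 + I))
y = -393/5 (y = -77 - 2*12/(3 + 12) = -77 - 2*12/15 = -77 - 1*8/5 = -77 - 8/5 = -393/5 ≈ -78.600)
(345 + B(13, 3))*(h(1) + y) = (345 + (7 + 13))*(1 - 393/5) = (345 + 20)*(-388/5) = 365*(-388/5) = -28324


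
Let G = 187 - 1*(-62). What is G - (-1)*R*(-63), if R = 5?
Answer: -66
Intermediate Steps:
G = 249 (G = 187 + 62 = 249)
G - (-1)*R*(-63) = 249 - (-1)*5*(-63) = 249 - (-1)*(-315) = 249 - 1*315 = 249 - 315 = -66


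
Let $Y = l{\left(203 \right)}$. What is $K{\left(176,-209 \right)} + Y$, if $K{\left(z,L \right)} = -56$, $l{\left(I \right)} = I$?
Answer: $147$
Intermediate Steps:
$Y = 203$
$K{\left(176,-209 \right)} + Y = -56 + 203 = 147$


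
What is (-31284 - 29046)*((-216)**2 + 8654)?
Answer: -3336852300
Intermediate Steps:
(-31284 - 29046)*((-216)**2 + 8654) = -60330*(46656 + 8654) = -60330*55310 = -3336852300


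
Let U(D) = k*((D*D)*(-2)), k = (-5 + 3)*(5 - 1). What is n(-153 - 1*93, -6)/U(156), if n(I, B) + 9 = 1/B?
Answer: -55/2336256 ≈ -2.3542e-5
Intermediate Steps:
k = -8 (k = -2*4 = -8)
n(I, B) = -9 + 1/B
U(D) = 16*D² (U(D) = -8*D*D*(-2) = -8*D²*(-2) = -(-16)*D² = 16*D²)
n(-153 - 1*93, -6)/U(156) = (-9 + 1/(-6))/((16*156²)) = (-9 - ⅙)/((16*24336)) = -55/6/389376 = -55/6*1/389376 = -55/2336256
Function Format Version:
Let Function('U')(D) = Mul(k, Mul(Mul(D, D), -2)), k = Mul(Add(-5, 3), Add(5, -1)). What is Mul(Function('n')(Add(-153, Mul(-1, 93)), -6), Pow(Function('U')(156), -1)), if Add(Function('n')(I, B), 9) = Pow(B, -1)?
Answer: Rational(-55, 2336256) ≈ -2.3542e-5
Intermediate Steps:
k = -8 (k = Mul(-2, 4) = -8)
Function('n')(I, B) = Add(-9, Pow(B, -1))
Function('U')(D) = Mul(16, Pow(D, 2)) (Function('U')(D) = Mul(-8, Mul(Mul(D, D), -2)) = Mul(-8, Mul(Pow(D, 2), -2)) = Mul(-8, Mul(-2, Pow(D, 2))) = Mul(16, Pow(D, 2)))
Mul(Function('n')(Add(-153, Mul(-1, 93)), -6), Pow(Function('U')(156), -1)) = Mul(Add(-9, Pow(-6, -1)), Pow(Mul(16, Pow(156, 2)), -1)) = Mul(Add(-9, Rational(-1, 6)), Pow(Mul(16, 24336), -1)) = Mul(Rational(-55, 6), Pow(389376, -1)) = Mul(Rational(-55, 6), Rational(1, 389376)) = Rational(-55, 2336256)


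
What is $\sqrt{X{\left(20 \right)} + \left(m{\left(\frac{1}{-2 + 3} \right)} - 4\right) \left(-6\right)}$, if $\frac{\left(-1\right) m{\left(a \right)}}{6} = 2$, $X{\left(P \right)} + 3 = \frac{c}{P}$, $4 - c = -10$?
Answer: $\frac{\sqrt{9370}}{10} \approx 9.6799$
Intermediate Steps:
$c = 14$ ($c = 4 - -10 = 4 + 10 = 14$)
$X{\left(P \right)} = -3 + \frac{14}{P}$
$m{\left(a \right)} = -12$ ($m{\left(a \right)} = \left(-6\right) 2 = -12$)
$\sqrt{X{\left(20 \right)} + \left(m{\left(\frac{1}{-2 + 3} \right)} - 4\right) \left(-6\right)} = \sqrt{\left(-3 + \frac{14}{20}\right) + \left(-12 - 4\right) \left(-6\right)} = \sqrt{\left(-3 + 14 \cdot \frac{1}{20}\right) - -96} = \sqrt{\left(-3 + \frac{7}{10}\right) + 96} = \sqrt{- \frac{23}{10} + 96} = \sqrt{\frac{937}{10}} = \frac{\sqrt{9370}}{10}$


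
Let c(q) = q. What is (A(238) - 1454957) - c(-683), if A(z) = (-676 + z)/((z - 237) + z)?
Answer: -347571924/239 ≈ -1.4543e+6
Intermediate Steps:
A(z) = (-676 + z)/(-237 + 2*z) (A(z) = (-676 + z)/((-237 + z) + z) = (-676 + z)/(-237 + 2*z))
(A(238) - 1454957) - c(-683) = ((-676 + 238)/(-237 + 2*238) - 1454957) - 1*(-683) = (-438/(-237 + 476) - 1454957) + 683 = (-438/239 - 1454957) + 683 = -347735161/239 + 683 = -347571924/239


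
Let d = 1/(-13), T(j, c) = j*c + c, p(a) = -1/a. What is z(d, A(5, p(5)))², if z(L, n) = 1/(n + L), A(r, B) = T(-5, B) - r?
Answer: 4225/77284 ≈ 0.054668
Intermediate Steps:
T(j, c) = c + c*j (T(j, c) = c*j + c = c + c*j)
d = -1/13 ≈ -0.076923
A(r, B) = -r - 4*B (A(r, B) = B*(1 - 5) - r = B*(-4) - r = -4*B - r = -r - 4*B)
z(L, n) = 1/(L + n)
z(d, A(5, p(5)))² = (1/(-1/13 + (-1*5 - (-4)/5)))² = (1/(-1/13 + (-5 - (-4)/5)))² = (1/(-1/13 + (-5 - 4*(-⅕))))² = (1/(-1/13 + (-5 + ⅘)))² = (1/(-1/13 - 21/5))² = (1/(-278/65))² = (-65/278)² = 4225/77284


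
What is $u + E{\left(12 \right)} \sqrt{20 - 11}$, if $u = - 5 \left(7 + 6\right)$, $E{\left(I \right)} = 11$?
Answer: $-32$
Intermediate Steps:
$u = -65$ ($u = \left(-5\right) 13 = -65$)
$u + E{\left(12 \right)} \sqrt{20 - 11} = -65 + 11 \sqrt{20 - 11} = -65 + 11 \sqrt{9} = -65 + 11 \cdot 3 = -65 + 33 = -32$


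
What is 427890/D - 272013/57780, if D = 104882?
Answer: -634297211/1010013660 ≈ -0.62801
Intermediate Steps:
427890/D - 272013/57780 = 427890/104882 - 272013/57780 = 427890*(1/104882) - 272013*1/57780 = 213945/52441 - 90671/19260 = -634297211/1010013660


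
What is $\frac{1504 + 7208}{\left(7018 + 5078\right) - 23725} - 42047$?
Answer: $- \frac{488973275}{11629} \approx -42048.0$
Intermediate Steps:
$\frac{1504 + 7208}{\left(7018 + 5078\right) - 23725} - 42047 = \frac{8712}{12096 - 23725} - 42047 = \frac{8712}{-11629} - 42047 = 8712 \left(- \frac{1}{11629}\right) - 42047 = - \frac{8712}{11629} - 42047 = - \frac{488973275}{11629}$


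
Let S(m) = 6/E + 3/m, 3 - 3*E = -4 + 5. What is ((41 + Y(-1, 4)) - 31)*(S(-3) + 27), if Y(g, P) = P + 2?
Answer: 560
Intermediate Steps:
E = ⅔ (E = 1 - (-4 + 5)/3 = 1 - ⅓*1 = 1 - ⅓ = ⅔ ≈ 0.66667)
Y(g, P) = 2 + P
S(m) = 9 + 3/m (S(m) = 6/(⅔) + 3/m = 6*(3/2) + 3/m = 9 + 3/m)
((41 + Y(-1, 4)) - 31)*(S(-3) + 27) = ((41 + (2 + 4)) - 31)*((9 + 3/(-3)) + 27) = ((41 + 6) - 31)*((9 + 3*(-⅓)) + 27) = (47 - 31)*((9 - 1) + 27) = 16*(8 + 27) = 16*35 = 560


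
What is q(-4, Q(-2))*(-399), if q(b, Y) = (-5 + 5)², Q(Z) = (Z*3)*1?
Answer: 0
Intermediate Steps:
Q(Z) = 3*Z (Q(Z) = (3*Z)*1 = 3*Z)
q(b, Y) = 0 (q(b, Y) = 0² = 0)
q(-4, Q(-2))*(-399) = 0*(-399) = 0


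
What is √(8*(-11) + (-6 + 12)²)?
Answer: 2*I*√13 ≈ 7.2111*I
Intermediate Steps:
√(8*(-11) + (-6 + 12)²) = √(-88 + 6²) = √(-88 + 36) = √(-52) = 2*I*√13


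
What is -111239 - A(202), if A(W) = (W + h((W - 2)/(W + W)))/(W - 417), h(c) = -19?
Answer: -23916202/215 ≈ -1.1124e+5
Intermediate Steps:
A(W) = (-19 + W)/(-417 + W) (A(W) = (W - 19)/(W - 417) = (-19 + W)/(-417 + W))
-111239 - A(202) = -111239 - (-19 + 202)/(-417 + 202) = -111239 - 183/(-215) = -111239 - (-1)*183/215 = -111239 - 1*(-183/215) = -111239 + 183/215 = -23916202/215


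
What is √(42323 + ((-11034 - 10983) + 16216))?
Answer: 3*√4058 ≈ 191.11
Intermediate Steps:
√(42323 + ((-11034 - 10983) + 16216)) = √(42323 + (-22017 + 16216)) = √(42323 - 5801) = √36522 = 3*√4058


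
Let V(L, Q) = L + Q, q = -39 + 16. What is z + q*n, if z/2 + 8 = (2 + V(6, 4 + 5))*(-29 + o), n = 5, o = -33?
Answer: -2239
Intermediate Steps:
q = -23
z = -2124 (z = -16 + 2*((2 + (6 + (4 + 5)))*(-29 - 33)) = -16 + 2*((2 + (6 + 9))*(-62)) = -16 + 2*((2 + 15)*(-62)) = -16 + 2*(17*(-62)) = -16 + 2*(-1054) = -16 - 2108 = -2124)
z + q*n = -2124 - 23*5 = -2124 - 115 = -2239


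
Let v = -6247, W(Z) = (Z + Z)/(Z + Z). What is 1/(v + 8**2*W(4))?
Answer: -1/6183 ≈ -0.00016173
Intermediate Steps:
W(Z) = 1 (W(Z) = (2*Z)/((2*Z)) = (2*Z)*(1/(2*Z)) = 1)
1/(v + 8**2*W(4)) = 1/(-6247 + 8**2*1) = 1/(-6247 + 64*1) = 1/(-6247 + 64) = 1/(-6183) = -1/6183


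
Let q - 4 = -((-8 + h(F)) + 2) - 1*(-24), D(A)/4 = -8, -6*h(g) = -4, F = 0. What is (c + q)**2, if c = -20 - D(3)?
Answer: 18496/9 ≈ 2055.1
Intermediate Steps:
h(g) = 2/3 (h(g) = -1/6*(-4) = 2/3)
D(A) = -32 (D(A) = 4*(-8) = -32)
q = 100/3 (q = 4 + (-((-8 + 2/3) + 2) - 1*(-24)) = 4 + (-(-22/3 + 2) + 24) = 4 + (-1*(-16/3) + 24) = 4 + (16/3 + 24) = 4 + 88/3 = 100/3 ≈ 33.333)
c = 12 (c = -20 - 1*(-32) = -20 + 32 = 12)
(c + q)**2 = (12 + 100/3)**2 = (136/3)**2 = 18496/9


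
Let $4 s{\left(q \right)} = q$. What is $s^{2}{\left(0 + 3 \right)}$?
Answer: $\frac{9}{16} \approx 0.5625$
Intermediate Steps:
$s{\left(q \right)} = \frac{q}{4}$
$s^{2}{\left(0 + 3 \right)} = \left(\frac{0 + 3}{4}\right)^{2} = \left(\frac{1}{4} \cdot 3\right)^{2} = \left(\frac{3}{4}\right)^{2} = \frac{9}{16}$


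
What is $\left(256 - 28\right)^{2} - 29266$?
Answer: $22718$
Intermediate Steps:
$\left(256 - 28\right)^{2} - 29266 = 228^{2} - 29266 = 51984 - 29266 = 22718$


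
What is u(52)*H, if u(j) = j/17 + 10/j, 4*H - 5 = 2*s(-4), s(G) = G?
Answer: -4311/1768 ≈ -2.4383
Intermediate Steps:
H = -3/4 (H = 5/4 + (2*(-4))/4 = 5/4 + (1/4)*(-8) = 5/4 - 2 = -3/4 ≈ -0.75000)
u(j) = 10/j + j/17 (u(j) = j*(1/17) + 10/j = j/17 + 10/j = 10/j + j/17)
u(52)*H = (10/52 + (1/17)*52)*(-3/4) = (10*(1/52) + 52/17)*(-3/4) = (5/26 + 52/17)*(-3/4) = (1437/442)*(-3/4) = -4311/1768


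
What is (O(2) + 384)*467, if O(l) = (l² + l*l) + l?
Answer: 183998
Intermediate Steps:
O(l) = l + 2*l² (O(l) = (l² + l²) + l = 2*l² + l = l + 2*l²)
(O(2) + 384)*467 = (2*(1 + 2*2) + 384)*467 = (2*(1 + 4) + 384)*467 = (2*5 + 384)*467 = (10 + 384)*467 = 394*467 = 183998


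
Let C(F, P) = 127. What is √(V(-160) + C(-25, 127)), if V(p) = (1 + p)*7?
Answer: I*√986 ≈ 31.401*I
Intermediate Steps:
V(p) = 7 + 7*p
√(V(-160) + C(-25, 127)) = √((7 + 7*(-160)) + 127) = √((7 - 1120) + 127) = √(-1113 + 127) = √(-986) = I*√986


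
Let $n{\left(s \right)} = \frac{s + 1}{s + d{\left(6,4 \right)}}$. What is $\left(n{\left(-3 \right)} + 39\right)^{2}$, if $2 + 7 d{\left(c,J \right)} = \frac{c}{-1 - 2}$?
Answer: $\frac{978121}{625} \approx 1565.0$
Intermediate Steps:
$d{\left(c,J \right)} = - \frac{2}{7} - \frac{c}{21}$ ($d{\left(c,J \right)} = - \frac{2}{7} + \frac{c \frac{1}{-1 - 2}}{7} = - \frac{2}{7} + \frac{c \frac{1}{-3}}{7} = - \frac{2}{7} + \frac{c \left(- \frac{1}{3}\right)}{7} = - \frac{2}{7} + \frac{\left(- \frac{1}{3}\right) c}{7} = - \frac{2}{7} - \frac{c}{21}$)
$n{\left(s \right)} = \frac{1 + s}{- \frac{4}{7} + s}$ ($n{\left(s \right)} = \frac{s + 1}{s - \frac{4}{7}} = \frac{1 + s}{s - \frac{4}{7}} = \frac{1 + s}{- \frac{4}{7} + s}$)
$\left(n{\left(-3 \right)} + 39\right)^{2} = \left(\frac{7 \left(1 - 3\right)}{-4 + 7 \left(-3\right)} + 39\right)^{2} = \left(7 \frac{1}{-4 - 21} \left(-2\right) + 39\right)^{2} = \left(7 \frac{1}{-25} \left(-2\right) + 39\right)^{2} = \left(7 \left(- \frac{1}{25}\right) \left(-2\right) + 39\right)^{2} = \left(\frac{14}{25} + 39\right)^{2} = \left(\frac{989}{25}\right)^{2} = \frac{978121}{625}$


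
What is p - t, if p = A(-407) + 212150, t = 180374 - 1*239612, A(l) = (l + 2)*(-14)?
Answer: 277058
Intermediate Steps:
A(l) = -28 - 14*l (A(l) = (2 + l)*(-14) = -28 - 14*l)
t = -59238 (t = 180374 - 239612 = -59238)
p = 217820 (p = (-28 - 14*(-407)) + 212150 = (-28 + 5698) + 212150 = 5670 + 212150 = 217820)
p - t = 217820 - 1*(-59238) = 217820 + 59238 = 277058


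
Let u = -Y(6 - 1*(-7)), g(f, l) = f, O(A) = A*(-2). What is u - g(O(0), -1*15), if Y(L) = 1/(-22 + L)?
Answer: 1/9 ≈ 0.11111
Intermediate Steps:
O(A) = -2*A
u = 1/9 (u = -1/(-22 + (6 - 1*(-7))) = -1/(-22 + (6 + 7)) = -1/(-22 + 13) = -1/(-9) = -1*(-1/9) = 1/9 ≈ 0.11111)
u - g(O(0), -1*15) = 1/9 - (-2)*0 = 1/9 - 1*0 = 1/9 + 0 = 1/9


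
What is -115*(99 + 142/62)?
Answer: -361100/31 ≈ -11648.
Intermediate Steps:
-115*(99 + 142/62) = -115*(99 + 142*(1/62)) = -115*(99 + 71/31) = -115*3140/31 = -361100/31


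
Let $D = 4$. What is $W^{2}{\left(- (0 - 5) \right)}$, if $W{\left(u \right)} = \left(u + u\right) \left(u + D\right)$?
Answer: $8100$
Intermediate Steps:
$W{\left(u \right)} = 2 u \left(4 + u\right)$ ($W{\left(u \right)} = \left(u + u\right) \left(u + 4\right) = 2 u \left(4 + u\right)$)
$W^{2}{\left(- (0 - 5) \right)} = \left(2 \left(- (0 - 5)\right) \left(4 - \left(0 - 5\right)\right)\right)^{2} = \left(2 \left(\left(-1\right) \left(-5\right)\right) \left(4 - -5\right)\right)^{2} = \left(2 \cdot 5 \left(4 + 5\right)\right)^{2} = \left(2 \cdot 5 \cdot 9\right)^{2} = 90^{2} = 8100$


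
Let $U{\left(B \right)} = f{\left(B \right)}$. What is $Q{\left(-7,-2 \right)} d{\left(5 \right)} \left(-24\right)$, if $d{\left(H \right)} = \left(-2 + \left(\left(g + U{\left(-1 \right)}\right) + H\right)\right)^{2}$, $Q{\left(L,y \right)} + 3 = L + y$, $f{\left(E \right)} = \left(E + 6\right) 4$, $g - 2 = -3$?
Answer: $139392$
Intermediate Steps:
$g = -1$ ($g = 2 - 3 = -1$)
$f{\left(E \right)} = 24 + 4 E$ ($f{\left(E \right)} = \left(6 + E\right) 4 = 24 + 4 E$)
$U{\left(B \right)} = 24 + 4 B$
$Q{\left(L,y \right)} = -3 + L + y$ ($Q{\left(L,y \right)} = -3 + \left(L + y\right) = -3 + L + y$)
$d{\left(H \right)} = \left(17 + H\right)^{2}$ ($d{\left(H \right)} = \left(-2 + \left(\left(-1 + \left(24 + 4 \left(-1\right)\right)\right) + H\right)\right)^{2} = \left(-2 + \left(\left(-1 + \left(24 - 4\right)\right) + H\right)\right)^{2} = \left(-2 + \left(\left(-1 + 20\right) + H\right)\right)^{2} = \left(-2 + \left(19 + H\right)\right)^{2} = \left(17 + H\right)^{2}$)
$Q{\left(-7,-2 \right)} d{\left(5 \right)} \left(-24\right) = \left(-3 - 7 - 2\right) \left(17 + 5\right)^{2} \left(-24\right) = - 12 \cdot 22^{2} \left(-24\right) = \left(-12\right) 484 \left(-24\right) = \left(-5808\right) \left(-24\right) = 139392$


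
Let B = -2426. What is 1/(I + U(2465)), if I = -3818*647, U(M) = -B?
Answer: -1/2467820 ≈ -4.0522e-7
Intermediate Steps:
U(M) = 2426 (U(M) = -1*(-2426) = 2426)
I = -2470246
1/(I + U(2465)) = 1/(-2470246 + 2426) = 1/(-2467820) = -1/2467820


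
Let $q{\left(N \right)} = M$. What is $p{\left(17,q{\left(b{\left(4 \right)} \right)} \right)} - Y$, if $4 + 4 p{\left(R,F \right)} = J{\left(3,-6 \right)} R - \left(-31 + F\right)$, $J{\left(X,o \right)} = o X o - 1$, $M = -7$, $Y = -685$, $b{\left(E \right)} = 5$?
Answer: $\frac{4593}{4} \approx 1148.3$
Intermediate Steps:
$J{\left(X,o \right)} = -1 + X o^{2}$ ($J{\left(X,o \right)} = X o o - 1 = X o^{2} - 1 = -1 + X o^{2}$)
$q{\left(N \right)} = -7$
$p{\left(R,F \right)} = \frac{27}{4} - \frac{F}{4} + \frac{107 R}{4}$ ($p{\left(R,F \right)} = -1 + \frac{\left(-1 + 3 \left(-6\right)^{2}\right) R - \left(-31 + F\right)}{4} = -1 + \frac{\left(-1 + 3 \cdot 36\right) R - \left(-31 + F\right)}{4} = -1 + \frac{\left(-1 + 108\right) R - \left(-31 + F\right)}{4} = -1 + \frac{107 R - \left(-31 + F\right)}{4} = -1 + \frac{31 - F + 107 R}{4} = -1 + \left(\frac{31}{4} - \frac{F}{4} + \frac{107 R}{4}\right) = \frac{27}{4} - \frac{F}{4} + \frac{107 R}{4}$)
$p{\left(17,q{\left(b{\left(4 \right)} \right)} \right)} - Y = \left(\frac{27}{4} - - \frac{7}{4} + \frac{107}{4} \cdot 17\right) - -685 = \left(\frac{27}{4} + \frac{7}{4} + \frac{1819}{4}\right) + 685 = \frac{1853}{4} + 685 = \frac{4593}{4}$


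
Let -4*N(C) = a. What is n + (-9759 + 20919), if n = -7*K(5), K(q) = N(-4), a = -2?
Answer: 22313/2 ≈ 11157.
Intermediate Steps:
N(C) = ½ (N(C) = -¼*(-2) = ½)
K(q) = ½
n = -7/2 (n = -7*½ = -7/2 ≈ -3.5000)
n + (-9759 + 20919) = -7/2 + (-9759 + 20919) = -7/2 + 11160 = 22313/2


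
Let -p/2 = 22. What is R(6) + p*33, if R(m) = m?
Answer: -1446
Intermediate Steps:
p = -44 (p = -2*22 = -44)
R(6) + p*33 = 6 - 44*33 = 6 - 1452 = -1446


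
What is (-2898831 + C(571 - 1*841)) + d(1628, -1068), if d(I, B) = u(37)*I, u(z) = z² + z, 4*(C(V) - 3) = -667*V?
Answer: -1129675/2 ≈ -5.6484e+5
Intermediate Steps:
C(V) = 3 - 667*V/4 (C(V) = 3 + (-667*V)/4 = 3 - 667*V/4)
u(z) = z + z²
d(I, B) = 1406*I (d(I, B) = (37*(1 + 37))*I = (37*38)*I = 1406*I)
(-2898831 + C(571 - 1*841)) + d(1628, -1068) = (-2898831 + (3 - 667*(571 - 1*841)/4)) + 1406*1628 = (-2898831 + (3 - 667*(571 - 841)/4)) + 2288968 = (-2898831 + (3 - 667/4*(-270))) + 2288968 = (-2898831 + (3 + 90045/2)) + 2288968 = (-2898831 + 90051/2) + 2288968 = -5707611/2 + 2288968 = -1129675/2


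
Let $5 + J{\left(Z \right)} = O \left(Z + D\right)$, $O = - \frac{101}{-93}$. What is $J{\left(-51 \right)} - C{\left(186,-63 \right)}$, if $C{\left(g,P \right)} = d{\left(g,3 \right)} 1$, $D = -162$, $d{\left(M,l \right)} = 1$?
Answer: $- \frac{7357}{31} \approx -237.32$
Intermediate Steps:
$O = \frac{101}{93}$ ($O = \left(-101\right) \left(- \frac{1}{93}\right) = \frac{101}{93} \approx 1.086$)
$C{\left(g,P \right)} = 1$ ($C{\left(g,P \right)} = 1 \cdot 1 = 1$)
$J{\left(Z \right)} = - \frac{5609}{31} + \frac{101 Z}{93}$ ($J{\left(Z \right)} = -5 + \frac{101 \left(Z - 162\right)}{93} = -5 + \frac{101 \left(-162 + Z\right)}{93} = -5 + \left(- \frac{5454}{31} + \frac{101 Z}{93}\right) = - \frac{5609}{31} + \frac{101 Z}{93}$)
$J{\left(-51 \right)} - C{\left(186,-63 \right)} = \left(- \frac{5609}{31} + \frac{101}{93} \left(-51\right)\right) - 1 = \left(- \frac{5609}{31} - \frac{1717}{31}\right) - 1 = - \frac{7326}{31} - 1 = - \frac{7357}{31}$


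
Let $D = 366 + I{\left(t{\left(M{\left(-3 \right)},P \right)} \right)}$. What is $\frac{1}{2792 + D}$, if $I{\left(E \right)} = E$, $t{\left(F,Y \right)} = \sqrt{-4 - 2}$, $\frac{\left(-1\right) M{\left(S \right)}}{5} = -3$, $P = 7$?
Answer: $\frac{1579}{4986485} - \frac{i \sqrt{6}}{9972970} \approx 0.00031666 - 2.4561 \cdot 10^{-7} i$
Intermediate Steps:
$M{\left(S \right)} = 15$ ($M{\left(S \right)} = \left(-5\right) \left(-3\right) = 15$)
$t{\left(F,Y \right)} = i \sqrt{6}$ ($t{\left(F,Y \right)} = \sqrt{-6} = i \sqrt{6}$)
$D = 366 + i \sqrt{6} \approx 366.0 + 2.4495 i$
$\frac{1}{2792 + D} = \frac{1}{2792 + \left(366 + i \sqrt{6}\right)} = \frac{1}{3158 + i \sqrt{6}}$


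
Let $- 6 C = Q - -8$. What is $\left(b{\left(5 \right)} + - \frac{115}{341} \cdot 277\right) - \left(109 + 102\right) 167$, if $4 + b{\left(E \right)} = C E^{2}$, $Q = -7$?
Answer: $- \frac{72302741}{2046} \approx -35339.0$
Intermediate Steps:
$C = - \frac{1}{6}$ ($C = - \frac{-7 - -8}{6} = - \frac{-7 + 8}{6} = \left(- \frac{1}{6}\right) 1 = - \frac{1}{6} \approx -0.16667$)
$b{\left(E \right)} = -4 - \frac{E^{2}}{6}$
$\left(b{\left(5 \right)} + - \frac{115}{341} \cdot 277\right) - \left(109 + 102\right) 167 = \left(\left(-4 - \frac{5^{2}}{6}\right) + - \frac{115}{341} \cdot 277\right) - \left(109 + 102\right) 167 = \left(\left(-4 - \frac{25}{6}\right) + \left(-115\right) \frac{1}{341} \cdot 277\right) - 211 \cdot 167 = \left(\left(-4 - \frac{25}{6}\right) - \frac{31855}{341}\right) - 35237 = \left(- \frac{49}{6} - \frac{31855}{341}\right) - 35237 = - \frac{207839}{2046} - 35237 = - \frac{72302741}{2046}$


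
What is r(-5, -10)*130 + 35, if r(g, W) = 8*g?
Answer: -5165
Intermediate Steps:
r(-5, -10)*130 + 35 = (8*(-5))*130 + 35 = -40*130 + 35 = -5200 + 35 = -5165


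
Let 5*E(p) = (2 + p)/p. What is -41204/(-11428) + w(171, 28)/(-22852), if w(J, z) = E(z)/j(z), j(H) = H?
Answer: 92276184613/25592960288 ≈ 3.6055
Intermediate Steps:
E(p) = (2 + p)/(5*p) (E(p) = ((2 + p)/p)/5 = (2 + p)/(5*p))
w(J, z) = (2 + z)/(5*z²) (w(J, z) = ((2 + z)/(5*z))/z = (2 + z)/(5*z²))
-41204/(-11428) + w(171, 28)/(-22852) = -41204/(-11428) + ((⅕)*(2 + 28)/28²)/(-22852) = -41204*(-1/11428) + ((⅕)*(1/784)*30)*(-1/22852) = 10301/2857 + (3/392)*(-1/22852) = 10301/2857 - 3/8957984 = 92276184613/25592960288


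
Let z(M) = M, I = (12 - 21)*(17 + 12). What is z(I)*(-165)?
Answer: 43065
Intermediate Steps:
I = -261 (I = -9*29 = -261)
z(I)*(-165) = -261*(-165) = 43065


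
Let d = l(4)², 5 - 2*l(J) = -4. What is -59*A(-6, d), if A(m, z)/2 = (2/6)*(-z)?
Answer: 1593/2 ≈ 796.50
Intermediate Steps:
l(J) = 9/2 (l(J) = 5/2 - ½*(-4) = 5/2 + 2 = 9/2)
d = 81/4 (d = (9/2)² = 81/4 ≈ 20.250)
A(m, z) = -2*z/3 (A(m, z) = 2*((2/6)*(-z)) = 2*((2*(⅙))*(-z)) = 2*((-z)/3) = 2*(-z/3) = -2*z/3)
-59*A(-6, d) = -(-118)*81/(3*4) = -59*(-27/2) = 1593/2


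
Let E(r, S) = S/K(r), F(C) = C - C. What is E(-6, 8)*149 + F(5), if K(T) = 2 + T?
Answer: -298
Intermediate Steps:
F(C) = 0
E(r, S) = S/(2 + r)
E(-6, 8)*149 + F(5) = (8/(2 - 6))*149 + 0 = (8/(-4))*149 + 0 = (8*(-1/4))*149 + 0 = -2*149 + 0 = -298 + 0 = -298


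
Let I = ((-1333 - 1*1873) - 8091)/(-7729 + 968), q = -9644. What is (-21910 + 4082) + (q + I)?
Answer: -185726895/6761 ≈ -27470.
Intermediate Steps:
I = 11297/6761 (I = ((-1333 - 1873) - 8091)/(-6761) = (-3206 - 8091)*(-1/6761) = -11297*(-1/6761) = 11297/6761 ≈ 1.6709)
(-21910 + 4082) + (q + I) = (-21910 + 4082) + (-9644 + 11297/6761) = -17828 - 65191787/6761 = -185726895/6761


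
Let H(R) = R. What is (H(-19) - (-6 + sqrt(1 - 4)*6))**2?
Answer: 61 + 156*I*sqrt(3) ≈ 61.0 + 270.2*I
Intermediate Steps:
(H(-19) - (-6 + sqrt(1 - 4)*6))**2 = (-19 - (-6 + sqrt(1 - 4)*6))**2 = (-19 - (-6 + sqrt(-3)*6))**2 = (-19 - (-6 + (I*sqrt(3))*6))**2 = (-19 - (-6 + 6*I*sqrt(3)))**2 = (-19 + (6 - 6*I*sqrt(3)))**2 = (-13 - 6*I*sqrt(3))**2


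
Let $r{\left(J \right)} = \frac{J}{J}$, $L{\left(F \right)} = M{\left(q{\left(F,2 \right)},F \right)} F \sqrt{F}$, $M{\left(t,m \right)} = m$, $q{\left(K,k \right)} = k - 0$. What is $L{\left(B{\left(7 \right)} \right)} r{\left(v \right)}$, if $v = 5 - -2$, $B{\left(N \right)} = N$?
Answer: $49 \sqrt{7} \approx 129.64$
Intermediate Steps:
$v = 7$ ($v = 5 + 2 = 7$)
$q{\left(K,k \right)} = k$ ($q{\left(K,k \right)} = k + 0 = k$)
$L{\left(F \right)} = F^{\frac{5}{2}}$ ($L{\left(F \right)} = F F \sqrt{F} = F^{2} \sqrt{F} = F^{\frac{5}{2}}$)
$r{\left(J \right)} = 1$
$L{\left(B{\left(7 \right)} \right)} r{\left(v \right)} = 7^{\frac{5}{2}} \cdot 1 = 49 \sqrt{7} \cdot 1 = 49 \sqrt{7}$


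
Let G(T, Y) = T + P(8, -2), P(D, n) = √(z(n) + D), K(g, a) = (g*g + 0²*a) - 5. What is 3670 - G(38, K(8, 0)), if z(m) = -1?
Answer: 3632 - √7 ≈ 3629.4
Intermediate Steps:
K(g, a) = -5 + g² (K(g, a) = (g² + 0*a) - 5 = (g² + 0) - 5 = g² - 5 = -5 + g²)
P(D, n) = √(-1 + D)
G(T, Y) = T + √7 (G(T, Y) = T + √(-1 + 8) = T + √7)
3670 - G(38, K(8, 0)) = 3670 - (38 + √7) = 3670 + (-38 - √7) = 3632 - √7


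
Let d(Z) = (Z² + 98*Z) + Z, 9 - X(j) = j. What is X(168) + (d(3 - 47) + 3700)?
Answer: 1121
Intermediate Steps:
X(j) = 9 - j
d(Z) = Z² + 99*Z
X(168) + (d(3 - 47) + 3700) = (9 - 1*168) + ((3 - 47)*(99 + (3 - 47)) + 3700) = (9 - 168) + (-44*(99 - 44) + 3700) = -159 + (-44*55 + 3700) = -159 + (-2420 + 3700) = -159 + 1280 = 1121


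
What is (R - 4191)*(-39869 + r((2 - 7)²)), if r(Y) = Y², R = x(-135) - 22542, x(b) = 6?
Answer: 1048874388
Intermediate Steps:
R = -22536 (R = 6 - 22542 = -22536)
(R - 4191)*(-39869 + r((2 - 7)²)) = (-22536 - 4191)*(-39869 + ((2 - 7)²)²) = -26727*(-39869 + ((-5)²)²) = -26727*(-39869 + 25²) = -26727*(-39869 + 625) = -26727*(-39244) = 1048874388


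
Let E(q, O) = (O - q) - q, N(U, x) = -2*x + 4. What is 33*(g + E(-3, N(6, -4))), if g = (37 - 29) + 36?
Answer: 2046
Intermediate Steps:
N(U, x) = 4 - 2*x
E(q, O) = O - 2*q
g = 44 (g = 8 + 36 = 44)
33*(g + E(-3, N(6, -4))) = 33*(44 + ((4 - 2*(-4)) - 2*(-3))) = 33*(44 + ((4 + 8) + 6)) = 33*(44 + (12 + 6)) = 33*(44 + 18) = 33*62 = 2046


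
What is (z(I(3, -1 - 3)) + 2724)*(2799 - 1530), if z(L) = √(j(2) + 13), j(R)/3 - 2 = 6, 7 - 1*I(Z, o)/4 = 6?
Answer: 3456756 + 1269*√37 ≈ 3.4645e+6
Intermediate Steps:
I(Z, o) = 4 (I(Z, o) = 28 - 4*6 = 28 - 24 = 4)
j(R) = 24 (j(R) = 6 + 3*6 = 6 + 18 = 24)
z(L) = √37 (z(L) = √(24 + 13) = √37)
(z(I(3, -1 - 3)) + 2724)*(2799 - 1530) = (√37 + 2724)*(2799 - 1530) = (2724 + √37)*1269 = 3456756 + 1269*√37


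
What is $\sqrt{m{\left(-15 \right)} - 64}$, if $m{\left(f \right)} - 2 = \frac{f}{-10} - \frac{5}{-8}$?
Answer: $\frac{i \sqrt{958}}{4} \approx 7.7379 i$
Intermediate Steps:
$m{\left(f \right)} = \frac{21}{8} - \frac{f}{10}$ ($m{\left(f \right)} = 2 + \left(\frac{f}{-10} - \frac{5}{-8}\right) = 2 + \left(f \left(- \frac{1}{10}\right) - - \frac{5}{8}\right) = 2 - \left(- \frac{5}{8} + \frac{f}{10}\right) = \frac{21}{8} - \frac{f}{10}$)
$\sqrt{m{\left(-15 \right)} - 64} = \sqrt{\left(\frac{21}{8} - - \frac{3}{2}\right) - 64} = \sqrt{\left(\frac{21}{8} + \frac{3}{2}\right) - 64} = \sqrt{\frac{33}{8} - 64} = \sqrt{- \frac{479}{8}} = \frac{i \sqrt{958}}{4}$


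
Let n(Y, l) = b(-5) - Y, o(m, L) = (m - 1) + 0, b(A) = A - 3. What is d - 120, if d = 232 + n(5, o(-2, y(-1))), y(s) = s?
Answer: 99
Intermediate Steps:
b(A) = -3 + A
o(m, L) = -1 + m (o(m, L) = (-1 + m) + 0 = -1 + m)
n(Y, l) = -8 - Y (n(Y, l) = (-3 - 5) - Y = -8 - Y)
d = 219 (d = 232 + (-8 - 1*5) = 232 + (-8 - 5) = 232 - 13 = 219)
d - 120 = 219 - 120 = 99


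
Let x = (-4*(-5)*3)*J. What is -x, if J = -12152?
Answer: 729120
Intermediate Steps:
x = -729120 (x = (-4*(-5)*3)*(-12152) = (20*3)*(-12152) = 60*(-12152) = -729120)
-x = -1*(-729120) = 729120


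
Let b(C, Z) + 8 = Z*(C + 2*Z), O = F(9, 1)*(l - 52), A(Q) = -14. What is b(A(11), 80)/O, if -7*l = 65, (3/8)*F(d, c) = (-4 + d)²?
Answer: -10213/3575 ≈ -2.8568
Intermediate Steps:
F(d, c) = 8*(-4 + d)²/3
l = -65/7 (l = -⅐*65 = -65/7 ≈ -9.2857)
O = -28600/7 (O = (8*(-4 + 9)²/3)*(-65/7 - 52) = ((8/3)*5²)*(-429/7) = ((8/3)*25)*(-429/7) = (200/3)*(-429/7) = -28600/7 ≈ -4085.7)
b(C, Z) = -8 + Z*(C + 2*Z)
b(A(11), 80)/O = (-8 + 2*80² - 14*80)/(-28600/7) = (-8 + 2*6400 - 1120)*(-7/28600) = (-8 + 12800 - 1120)*(-7/28600) = 11672*(-7/28600) = -10213/3575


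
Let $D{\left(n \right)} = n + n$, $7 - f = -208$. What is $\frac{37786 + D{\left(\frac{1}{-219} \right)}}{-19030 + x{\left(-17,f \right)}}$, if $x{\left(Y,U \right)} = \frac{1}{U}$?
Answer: $- \frac{1779153380}{896027331} \approx -1.9856$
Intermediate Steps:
$f = 215$ ($f = 7 - -208 = 7 + 208 = 215$)
$D{\left(n \right)} = 2 n$
$\frac{37786 + D{\left(\frac{1}{-219} \right)}}{-19030 + x{\left(-17,f \right)}} = \frac{37786 + \frac{2}{-219}}{-19030 + \frac{1}{215}} = \frac{37786 + 2 \left(- \frac{1}{219}\right)}{-19030 + \frac{1}{215}} = \frac{37786 - \frac{2}{219}}{- \frac{4091449}{215}} = \frac{8275132}{219} \left(- \frac{215}{4091449}\right) = - \frac{1779153380}{896027331}$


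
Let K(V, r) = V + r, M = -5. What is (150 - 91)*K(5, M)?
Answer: 0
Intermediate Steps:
(150 - 91)*K(5, M) = (150 - 91)*(5 - 5) = 59*0 = 0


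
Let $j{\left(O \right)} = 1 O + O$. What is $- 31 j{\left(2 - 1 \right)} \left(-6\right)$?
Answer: $372$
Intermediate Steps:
$j{\left(O \right)} = 2 O$ ($j{\left(O \right)} = O + O = 2 O$)
$- 31 j{\left(2 - 1 \right)} \left(-6\right) = - 31 \cdot 2 \left(2 - 1\right) \left(-6\right) = - 31 \cdot 2 \cdot 1 \left(-6\right) = \left(-31\right) 2 \left(-6\right) = \left(-62\right) \left(-6\right) = 372$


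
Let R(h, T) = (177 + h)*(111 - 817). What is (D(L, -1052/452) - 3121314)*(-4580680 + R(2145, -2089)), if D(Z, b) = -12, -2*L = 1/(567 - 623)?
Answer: 19414685175912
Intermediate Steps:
R(h, T) = -124962 - 706*h (R(h, T) = (177 + h)*(-706) = -124962 - 706*h)
L = 1/112 (L = -1/(2*(567 - 623)) = -1/2/(-56) = -1/2*(-1/56) = 1/112 ≈ 0.0089286)
(D(L, -1052/452) - 3121314)*(-4580680 + R(2145, -2089)) = (-12 - 3121314)*(-4580680 + (-124962 - 706*2145)) = -3121326*(-4580680 + (-124962 - 1514370)) = -3121326*(-4580680 - 1639332) = -3121326*(-6220012) = 19414685175912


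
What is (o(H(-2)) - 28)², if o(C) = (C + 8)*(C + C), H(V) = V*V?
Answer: 4624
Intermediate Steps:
H(V) = V²
o(C) = 2*C*(8 + C) (o(C) = (8 + C)*(2*C) = 2*C*(8 + C))
(o(H(-2)) - 28)² = (2*(-2)²*(8 + (-2)²) - 28)² = (2*4*(8 + 4) - 28)² = (2*4*12 - 28)² = (96 - 28)² = 68² = 4624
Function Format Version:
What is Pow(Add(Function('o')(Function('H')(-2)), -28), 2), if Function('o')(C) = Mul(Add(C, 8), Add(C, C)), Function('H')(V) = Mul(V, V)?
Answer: 4624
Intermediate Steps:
Function('H')(V) = Pow(V, 2)
Function('o')(C) = Mul(2, C, Add(8, C)) (Function('o')(C) = Mul(Add(8, C), Mul(2, C)) = Mul(2, C, Add(8, C)))
Pow(Add(Function('o')(Function('H')(-2)), -28), 2) = Pow(Add(Mul(2, Pow(-2, 2), Add(8, Pow(-2, 2))), -28), 2) = Pow(Add(Mul(2, 4, Add(8, 4)), -28), 2) = Pow(Add(Mul(2, 4, 12), -28), 2) = Pow(Add(96, -28), 2) = Pow(68, 2) = 4624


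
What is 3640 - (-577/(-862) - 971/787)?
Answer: 2469737063/678394 ≈ 3640.6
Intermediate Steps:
3640 - (-577/(-862) - 971/787) = 3640 - (-577*(-1/862) - 971*1/787) = 3640 - (577/862 - 971/787) = 3640 - 1*(-382903/678394) = 3640 + 382903/678394 = 2469737063/678394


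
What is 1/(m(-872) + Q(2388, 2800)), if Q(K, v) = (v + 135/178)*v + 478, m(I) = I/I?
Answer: 89/697991631 ≈ 1.2751e-7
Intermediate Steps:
m(I) = 1
Q(K, v) = 478 + v*(135/178 + v) (Q(K, v) = (v + 135*(1/178))*v + 478 = (v + 135/178)*v + 478 = (135/178 + v)*v + 478 = v*(135/178 + v) + 478 = 478 + v*(135/178 + v))
1/(m(-872) + Q(2388, 2800)) = 1/(1 + (478 + 2800² + (135/178)*2800)) = 1/(1 + (478 + 7840000 + 189000/89)) = 1/(1 + 697991542/89) = 1/(697991631/89) = 89/697991631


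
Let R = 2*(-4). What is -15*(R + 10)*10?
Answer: -300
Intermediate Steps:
R = -8
-15*(R + 10)*10 = -15*(-8 + 10)*10 = -15*2*10 = -30*10 = -300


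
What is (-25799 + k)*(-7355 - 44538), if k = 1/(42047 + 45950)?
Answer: 117809284201586/87997 ≈ 1.3388e+9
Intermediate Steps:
k = 1/87997 ≈ 1.1364e-5
(-25799 + k)*(-7355 - 44538) = (-25799 + 1/87997)*(-7355 - 44538) = -2270234602/87997*(-51893) = 117809284201586/87997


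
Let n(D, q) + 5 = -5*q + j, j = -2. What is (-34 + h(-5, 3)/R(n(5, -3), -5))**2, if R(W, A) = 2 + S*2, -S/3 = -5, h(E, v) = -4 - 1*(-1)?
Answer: 1190281/1024 ≈ 1162.4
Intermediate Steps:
h(E, v) = -3 (h(E, v) = -4 + 1 = -3)
n(D, q) = -7 - 5*q (n(D, q) = -5 + (-5*q - 2) = -5 + (-2 - 5*q) = -7 - 5*q)
S = 15 (S = -3*(-5) = 15)
R(W, A) = 32 (R(W, A) = 2 + 15*2 = 2 + 30 = 32)
(-34 + h(-5, 3)/R(n(5, -3), -5))**2 = (-34 - 3/32)**2 = (-1091/32)**2 = 1190281/1024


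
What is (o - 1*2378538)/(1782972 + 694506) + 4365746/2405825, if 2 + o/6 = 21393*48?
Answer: 3319399185273/993396418225 ≈ 3.3415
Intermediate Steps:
o = 6161172 (o = -12 + 6*(21393*48) = -12 + 6*1026864 = -12 + 6161184 = 6161172)
(o - 1*2378538)/(1782972 + 694506) + 4365746/2405825 = (6161172 - 1*2378538)/(1782972 + 694506) + 4365746/2405825 = (6161172 - 2378538)/2477478 + 4365746*(1/2405825) = 3782634*(1/2477478) + 4365746/2405825 = 630439/412913 + 4365746/2405825 = 3319399185273/993396418225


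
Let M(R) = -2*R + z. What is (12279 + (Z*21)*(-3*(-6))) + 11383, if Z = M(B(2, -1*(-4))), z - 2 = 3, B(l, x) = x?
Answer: 22528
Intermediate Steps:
z = 5 (z = 2 + 3 = 5)
M(R) = 5 - 2*R (M(R) = -2*R + 5 = 5 - 2*R)
Z = -3 (Z = 5 - (-2)*(-4) = 5 - 2*4 = 5 - 8 = -3)
(12279 + (Z*21)*(-3*(-6))) + 11383 = (12279 + (-3*21)*(-3*(-6))) + 11383 = (12279 - 63*18) + 11383 = (12279 - 1134) + 11383 = 11145 + 11383 = 22528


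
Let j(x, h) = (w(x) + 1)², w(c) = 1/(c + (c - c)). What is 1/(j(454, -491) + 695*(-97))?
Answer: -206116/13895103115 ≈ -1.4834e-5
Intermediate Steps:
w(c) = 1/c (w(c) = 1/(c + 0) = 1/c)
j(x, h) = (1 + 1/x)² (j(x, h) = (1/x + 1)² = (1 + 1/x)²)
1/(j(454, -491) + 695*(-97)) = 1/((1 + 454)²/454² + 695*(-97)) = 1/((1/206116)*455² - 67415) = 1/((1/206116)*207025 - 67415) = 1/(207025/206116 - 67415) = 1/(-13895103115/206116) = -206116/13895103115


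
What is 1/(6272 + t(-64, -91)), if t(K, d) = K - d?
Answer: 1/6299 ≈ 0.00015876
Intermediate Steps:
1/(6272 + t(-64, -91)) = 1/(6272 + (-64 - 1*(-91))) = 1/(6272 + (-64 + 91)) = 1/(6272 + 27) = 1/6299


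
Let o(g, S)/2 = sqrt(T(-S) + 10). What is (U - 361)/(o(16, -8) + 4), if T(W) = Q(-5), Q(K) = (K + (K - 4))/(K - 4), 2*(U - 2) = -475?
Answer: 10737/136 - 3579*sqrt(26)/136 ≈ -55.238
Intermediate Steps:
U = -471/2 (U = 2 + (1/2)*(-475) = 2 - 475/2 = -471/2 ≈ -235.50)
Q(K) = (-4 + 2*K)/(-4 + K) (Q(K) = (K + (-4 + K))/(-4 + K) = (-4 + 2*K)/(-4 + K))
T(W) = 14/9 (T(W) = 2*(-2 - 5)/(-4 - 5) = 2*(-7)/(-9) = 2*(-1/9)*(-7) = 14/9)
o(g, S) = 4*sqrt(26)/3 (o(g, S) = 2*sqrt(14/9 + 10) = 2*sqrt(104/9) = 2*(2*sqrt(26)/3) = 4*sqrt(26)/3)
(U - 361)/(o(16, -8) + 4) = (-471/2 - 361)/(4*sqrt(26)/3 + 4) = -1193/(2*(4 + 4*sqrt(26)/3))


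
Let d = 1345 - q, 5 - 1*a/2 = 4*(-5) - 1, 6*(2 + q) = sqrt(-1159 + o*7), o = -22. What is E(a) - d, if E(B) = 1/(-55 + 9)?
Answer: -61963/46 + I*sqrt(1313)/6 ≈ -1347.0 + 6.0392*I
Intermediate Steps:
q = -2 + I*sqrt(1313)/6 (q = -2 + sqrt(-1159 - 22*7)/6 = -2 + sqrt(-1159 - 154)/6 = -2 + sqrt(-1313)/6 = -2 + (I*sqrt(1313))/6 = -2 + I*sqrt(1313)/6 ≈ -2.0 + 6.0392*I)
a = 52 (a = 10 - 2*(4*(-5) - 1) = 10 - 2*(-20 - 1) = 10 - 2*(-21) = 10 + 42 = 52)
E(B) = -1/46 (E(B) = 1/(-46) = -1/46)
d = 1347 - I*sqrt(1313)/6 (d = 1345 - (-2 + I*sqrt(1313)/6) = 1345 + (2 - I*sqrt(1313)/6) = 1347 - I*sqrt(1313)/6 ≈ 1347.0 - 6.0392*I)
E(a) - d = -1/46 - (1347 - I*sqrt(1313)/6) = -1/46 + (-1347 + I*sqrt(1313)/6) = -61963/46 + I*sqrt(1313)/6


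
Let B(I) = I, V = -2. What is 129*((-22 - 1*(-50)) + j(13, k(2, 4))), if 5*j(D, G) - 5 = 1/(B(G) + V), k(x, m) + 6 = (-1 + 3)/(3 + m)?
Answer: 336389/90 ≈ 3737.7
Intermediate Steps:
k(x, m) = -6 + 2/(3 + m) (k(x, m) = -6 + (-1 + 3)/(3 + m) = -6 + 2/(3 + m))
j(D, G) = 1 + 1/(5*(-2 + G)) (j(D, G) = 1 + 1/(5*(G - 2)) = 1 + 1/(5*(-2 + G)))
129*((-22 - 1*(-50)) + j(13, k(2, 4))) = 129*((-22 - 1*(-50)) + (-9/5 + 2*(-8 - 3*4)/(3 + 4))/(-2 + 2*(-8 - 3*4)/(3 + 4))) = 129*((-22 + 50) + (-9/5 + 2*(-8 - 12)/7)/(-2 + 2*(-8 - 12)/7)) = 129*(28 + (-9/5 + 2*(⅐)*(-20))/(-2 + 2*(⅐)*(-20))) = 129*(28 + (-9/5 - 40/7)/(-2 - 40/7)) = 129*(28 - 263/35/(-54/7)) = 129*(28 - 7/54*(-263/35)) = 129*(28 + 263/270) = 129*(7823/270) = 336389/90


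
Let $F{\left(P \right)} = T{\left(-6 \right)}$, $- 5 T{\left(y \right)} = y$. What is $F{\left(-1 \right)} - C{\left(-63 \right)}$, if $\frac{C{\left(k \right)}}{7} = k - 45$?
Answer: $\frac{3786}{5} \approx 757.2$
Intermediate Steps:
$T{\left(y \right)} = - \frac{y}{5}$
$F{\left(P \right)} = \frac{6}{5}$ ($F{\left(P \right)} = \left(- \frac{1}{5}\right) \left(-6\right) = \frac{6}{5}$)
$C{\left(k \right)} = -315 + 7 k$ ($C{\left(k \right)} = 7 \left(k - 45\right) = 7 \left(-45 + k\right) = -315 + 7 k$)
$F{\left(-1 \right)} - C{\left(-63 \right)} = \frac{6}{5} - \left(-315 + 7 \left(-63\right)\right) = \frac{6}{5} - \left(-315 - 441\right) = \frac{6}{5} - -756 = \frac{6}{5} + 756 = \frac{3786}{5}$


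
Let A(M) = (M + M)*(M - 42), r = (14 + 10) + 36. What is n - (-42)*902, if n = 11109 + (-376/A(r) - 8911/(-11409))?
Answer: 50307125579/1026810 ≈ 48994.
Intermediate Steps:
r = 60 (r = 24 + 36 = 60)
A(M) = 2*M*(-42 + M) (A(M) = (2*M)*(-42 + M) = 2*M*(-42 + M))
n = 11407455539/1026810 (n = 11109 + (-376*1/(120*(-42 + 60)) - 8911/(-11409)) = 11109 + (-376/(2*60*18) - 8911*(-1/11409)) = 11109 + (-376/2160 + 8911/11409) = 11109 + (-376*1/2160 + 8911/11409) = 11109 + (-47/270 + 8911/11409) = 11109 + 623249/1026810 = 11407455539/1026810 ≈ 11110.)
n - (-42)*902 = 11407455539/1026810 - (-42)*902 = 11407455539/1026810 - 1*(-37884) = 11407455539/1026810 + 37884 = 50307125579/1026810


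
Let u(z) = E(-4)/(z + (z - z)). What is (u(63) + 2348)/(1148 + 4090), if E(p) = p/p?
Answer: 1525/3402 ≈ 0.44827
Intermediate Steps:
E(p) = 1
u(z) = 1/z (u(z) = 1/(z + (z - z)) = 1/(z + 0) = 1/z)
(u(63) + 2348)/(1148 + 4090) = (1/63 + 2348)/(1148 + 4090) = (1/63 + 2348)/5238 = (147925/63)*(1/5238) = 1525/3402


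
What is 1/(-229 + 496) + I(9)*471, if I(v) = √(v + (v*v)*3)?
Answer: 1/267 + 2826*√7 ≈ 7476.9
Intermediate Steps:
I(v) = √(v + 3*v²) (I(v) = √(v + v²*3) = √(v + 3*v²))
1/(-229 + 496) + I(9)*471 = 1/(-229 + 496) + √(9*(1 + 3*9))*471 = 1/267 + √(9*(1 + 27))*471 = 1/267 + √(9*28)*471 = 1/267 + √252*471 = 1/267 + (6*√7)*471 = 1/267 + 2826*√7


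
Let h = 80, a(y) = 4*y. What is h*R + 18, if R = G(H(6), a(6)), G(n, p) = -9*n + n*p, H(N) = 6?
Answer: 7218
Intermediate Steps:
R = 90 (R = 6*(-9 + 4*6) = 6*(-9 + 24) = 6*15 = 90)
h*R + 18 = 80*90 + 18 = 7200 + 18 = 7218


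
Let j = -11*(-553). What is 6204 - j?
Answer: 121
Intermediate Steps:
j = 6083
6204 - j = 6204 - 1*6083 = 6204 - 6083 = 121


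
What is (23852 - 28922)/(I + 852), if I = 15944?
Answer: -195/646 ≈ -0.30186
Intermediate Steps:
(23852 - 28922)/(I + 852) = (23852 - 28922)/(15944 + 852) = -5070/16796 = -5070*1/16796 = -195/646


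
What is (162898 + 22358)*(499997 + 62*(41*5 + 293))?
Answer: 98347408488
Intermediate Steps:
(162898 + 22358)*(499997 + 62*(41*5 + 293)) = 185256*(499997 + 62*(205 + 293)) = 185256*(499997 + 62*498) = 185256*(499997 + 30876) = 185256*530873 = 98347408488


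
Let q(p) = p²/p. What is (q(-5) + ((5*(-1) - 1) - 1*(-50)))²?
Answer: 1521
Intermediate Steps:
q(p) = p
(q(-5) + ((5*(-1) - 1) - 1*(-50)))² = (-5 + ((5*(-1) - 1) - 1*(-50)))² = (-5 + ((-5 - 1) + 50))² = (-5 + (-6 + 50))² = (-5 + 44)² = 39² = 1521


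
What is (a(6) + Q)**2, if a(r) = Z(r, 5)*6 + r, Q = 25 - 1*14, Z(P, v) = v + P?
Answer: 6889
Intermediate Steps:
Z(P, v) = P + v
Q = 11 (Q = 25 - 14 = 11)
a(r) = 30 + 7*r (a(r) = (r + 5)*6 + r = (5 + r)*6 + r = (30 + 6*r) + r = 30 + 7*r)
(a(6) + Q)**2 = ((30 + 7*6) + 11)**2 = ((30 + 42) + 11)**2 = (72 + 11)**2 = 83**2 = 6889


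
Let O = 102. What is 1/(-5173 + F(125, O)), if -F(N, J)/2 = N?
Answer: -1/5423 ≈ -0.00018440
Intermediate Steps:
F(N, J) = -2*N
1/(-5173 + F(125, O)) = 1/(-5173 - 2*125) = 1/(-5173 - 250) = 1/(-5423) = -1/5423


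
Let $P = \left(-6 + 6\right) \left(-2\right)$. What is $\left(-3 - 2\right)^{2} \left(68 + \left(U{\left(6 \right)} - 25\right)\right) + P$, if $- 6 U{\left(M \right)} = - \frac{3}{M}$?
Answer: $\frac{12925}{12} \approx 1077.1$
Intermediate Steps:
$U{\left(M \right)} = \frac{1}{2 M}$ ($U{\left(M \right)} = - \frac{\left(-3\right) \frac{1}{M}}{6} = \frac{1}{2 M}$)
$P = 0$ ($P = 0 \left(-2\right) = 0$)
$\left(-3 - 2\right)^{2} \left(68 + \left(U{\left(6 \right)} - 25\right)\right) + P = \left(-3 - 2\right)^{2} \left(68 - \left(25 - \frac{1}{2 \cdot 6}\right)\right) + 0 = \left(-5\right)^{2} \left(68 + \left(\frac{1}{2} \cdot \frac{1}{6} - 25\right)\right) + 0 = 25 \left(68 + \left(\frac{1}{12} - 25\right)\right) + 0 = 25 \left(68 - \frac{299}{12}\right) + 0 = 25 \cdot \frac{517}{12} + 0 = \frac{12925}{12} + 0 = \frac{12925}{12}$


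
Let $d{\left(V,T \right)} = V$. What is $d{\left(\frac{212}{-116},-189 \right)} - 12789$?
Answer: $- \frac{370934}{29} \approx -12791.0$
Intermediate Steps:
$d{\left(\frac{212}{-116},-189 \right)} - 12789 = \frac{212}{-116} - 12789 = 212 \left(- \frac{1}{116}\right) - 12789 = - \frac{53}{29} - 12789 = - \frac{370934}{29}$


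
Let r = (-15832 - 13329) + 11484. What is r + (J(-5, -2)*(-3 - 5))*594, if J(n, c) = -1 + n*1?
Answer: 10835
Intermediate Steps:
J(n, c) = -1 + n
r = -17677 (r = -29161 + 11484 = -17677)
r + (J(-5, -2)*(-3 - 5))*594 = -17677 + ((-1 - 5)*(-3 - 5))*594 = -17677 - 6*(-8)*594 = -17677 + 48*594 = -17677 + 28512 = 10835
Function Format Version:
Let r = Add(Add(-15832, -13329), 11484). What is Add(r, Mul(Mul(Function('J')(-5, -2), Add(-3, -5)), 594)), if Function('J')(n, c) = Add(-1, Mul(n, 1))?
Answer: 10835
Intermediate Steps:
Function('J')(n, c) = Add(-1, n)
r = -17677 (r = Add(-29161, 11484) = -17677)
Add(r, Mul(Mul(Function('J')(-5, -2), Add(-3, -5)), 594)) = Add(-17677, Mul(Mul(Add(-1, -5), Add(-3, -5)), 594)) = Add(-17677, Mul(Mul(-6, -8), 594)) = Add(-17677, Mul(48, 594)) = Add(-17677, 28512) = 10835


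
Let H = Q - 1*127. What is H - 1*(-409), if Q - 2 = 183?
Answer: 467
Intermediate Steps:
Q = 185 (Q = 2 + 183 = 185)
H = 58 (H = 185 - 1*127 = 185 - 127 = 58)
H - 1*(-409) = 58 - 1*(-409) = 58 + 409 = 467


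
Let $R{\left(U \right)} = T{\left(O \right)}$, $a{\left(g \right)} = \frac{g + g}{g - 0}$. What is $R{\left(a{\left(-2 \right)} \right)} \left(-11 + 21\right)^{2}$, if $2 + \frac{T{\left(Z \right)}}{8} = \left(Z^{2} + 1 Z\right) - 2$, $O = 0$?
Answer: $-3200$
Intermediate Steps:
$T{\left(Z \right)} = -32 + 8 Z + 8 Z^{2}$ ($T{\left(Z \right)} = -16 + 8 \left(\left(Z^{2} + 1 Z\right) - 2\right) = -16 + 8 \left(\left(Z^{2} + Z\right) - 2\right) = -16 + 8 \left(\left(Z + Z^{2}\right) - 2\right) = -16 + 8 \left(-2 + Z + Z^{2}\right) = -16 + \left(-16 + 8 Z + 8 Z^{2}\right) = -32 + 8 Z + 8 Z^{2}$)
$a{\left(g \right)} = 2$ ($a{\left(g \right)} = \frac{2 g}{g + \left(-5 + 5\right)} = \frac{2 g}{g + 0} = \frac{2 g}{g} = 2$)
$R{\left(U \right)} = -32$ ($R{\left(U \right)} = -32 + 8 \cdot 0 + 8 \cdot 0^{2} = -32 + 0 + 8 \cdot 0 = -32 + 0 + 0 = -32$)
$R{\left(a{\left(-2 \right)} \right)} \left(-11 + 21\right)^{2} = - 32 \left(-11 + 21\right)^{2} = - 32 \cdot 10^{2} = \left(-32\right) 100 = -3200$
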